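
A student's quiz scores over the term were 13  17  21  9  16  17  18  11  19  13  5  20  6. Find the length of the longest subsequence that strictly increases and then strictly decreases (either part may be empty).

inc[i] = longest strictly increasing subsequence ending at i; dec[i] = longest strictly decreasing subsequence starting at i:
i:      1  2  3  4  5  6  7  8  9 10 11 12 13
a[i]:  13 17 21  9 16 17 18 11 19 13  5 20  6
inc:    1  2  3  1  2  3  4  2  5  3  1  6  2
dec:    3  4  4  2  3  3  3  2  3  2  1  2  1
Best peak at i=9 (value 19): inc=5, dec=3, length 5+3−1 = 7.

7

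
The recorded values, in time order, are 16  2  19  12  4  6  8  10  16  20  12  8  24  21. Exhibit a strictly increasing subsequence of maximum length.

Patience tails give the LIS length; then backtrack through the dp parents:
16 → extends → [16]
2 → replaces 16 → [2]
19 → extends → [2, 19]
12 → replaces 19 → [2, 12]
4 → replaces 12 → [2, 4]
6 → extends → [2, 4, 6]
8 → extends → [2, 4, 6, 8]
10 → extends → [2, 4, 6, 8, 10]
16 → extends → [2, 4, 6, 8, 10, 16]
20 → extends → [2, 4, 6, 8, 10, 16, 20]
12 → replaces 16 → [2, 4, 6, 8, 10, 12, 20]
8 → already a tail → [2, 4, 6, 8, 10, 12, 20]
24 → extends → [2, 4, 6, 8, 10, 12, 20, 24]
21 → replaces 24 → [2, 4, 6, 8, 10, 12, 20, 21]
Length 8; one witness is 2, 4, 6, 8, 10, 16, 20, 24.

2, 4, 6, 8, 10, 16, 20, 24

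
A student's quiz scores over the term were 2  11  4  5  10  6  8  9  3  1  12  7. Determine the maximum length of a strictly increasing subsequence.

Track the smallest tail for each achievable length (strict):
2 → extends → [2]
11 → extends → [2, 11]
4 → replaces 11 → [2, 4]
5 → extends → [2, 4, 5]
10 → extends → [2, 4, 5, 10]
6 → replaces 10 → [2, 4, 5, 6]
8 → extends → [2, 4, 5, 6, 8]
9 → extends → [2, 4, 5, 6, 8, 9]
3 → replaces 4 → [2, 3, 5, 6, 8, 9]
1 → replaces 2 → [1, 3, 5, 6, 8, 9]
12 → extends → [1, 3, 5, 6, 8, 9, 12]
7 → replaces 8 → [1, 3, 5, 6, 7, 9, 12]
Seven tails, so the longest strictly increasing subsequence has length 7 (e.g. 2, 4, 5, 6, 8, 9, 12).

7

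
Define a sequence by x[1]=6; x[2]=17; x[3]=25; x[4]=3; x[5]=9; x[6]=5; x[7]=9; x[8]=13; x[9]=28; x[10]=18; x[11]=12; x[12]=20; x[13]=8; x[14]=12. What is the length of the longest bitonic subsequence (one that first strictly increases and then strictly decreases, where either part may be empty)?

8

inc[i] = longest strictly increasing subsequence ending at i; dec[i] = longest strictly decreasing subsequence starting at i:
i:      1  2  3  4  5  6  7  8  9 10 11 12 13 14
x[i]:   6 17 25  3  9  5  9 13 28 18 12 20  8 12
inc:    1  2  3  1  2  2  3  4  5  5  4  6  3  4
dec:    2  4  4  1  2  1  2  3  4  3  2  2  1  1
Best peak at i=9 (value 28): inc=5, dec=4, length 5+4−1 = 8.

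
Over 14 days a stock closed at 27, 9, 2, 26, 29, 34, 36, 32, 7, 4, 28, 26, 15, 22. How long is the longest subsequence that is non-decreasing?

5

Let dp[i] be the length of the longest such subsequence ending at index i:
i:      1  2  3  4  5  6  7  8  9 10 11 12 13 14
a[i]:  27  9  2 26 29 34 36 32  7  4 28 26 15 22
dp:     1  1  1  2  3  4  5  4  2  2  3  3  3  4
Maximum dp value is 5.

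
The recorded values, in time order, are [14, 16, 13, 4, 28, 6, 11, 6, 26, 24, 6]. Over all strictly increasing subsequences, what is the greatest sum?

58

Let S[i] be the best sum of a strictly increasing subsequence ending at i:
i:      1  2  3  4  5  6  7  8  9 10 11
a[i]:  14 16 13  4 28  6 11  6 26 24  6
S:     14 30 13  4 58 10 21 10 56 54 10
Maximum is 58 (e.g. 14 + 16 + 28).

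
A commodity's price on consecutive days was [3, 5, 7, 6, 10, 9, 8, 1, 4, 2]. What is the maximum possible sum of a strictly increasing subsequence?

25

Let S[i] be the best sum of a strictly increasing subsequence ending at i:
i:      1  2  3  4  5  6  7  8  9 10
a[i]:   3  5  7  6 10  9  8  1  4  2
S:      3  8 15 14 25 24 23  1  7  3
Maximum is 25 (e.g. 3 + 5 + 7 + 10).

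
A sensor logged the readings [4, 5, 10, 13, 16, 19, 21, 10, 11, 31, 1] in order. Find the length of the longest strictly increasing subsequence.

8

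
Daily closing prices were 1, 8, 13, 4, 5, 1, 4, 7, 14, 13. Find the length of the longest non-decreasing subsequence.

5

Let dp[i] be the length of the longest such subsequence ending at index i:
i:      1  2  3  4  5  6  7  8  9 10
a[i]:   1  8 13  4  5  1  4  7 14 13
dp:     1  2  3  2  3  2  3  4  5  5
Maximum dp value is 5.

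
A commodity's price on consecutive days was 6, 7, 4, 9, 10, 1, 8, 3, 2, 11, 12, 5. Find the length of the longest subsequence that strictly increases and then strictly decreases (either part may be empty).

7

inc[i] = longest strictly increasing subsequence ending at i; dec[i] = longest strictly decreasing subsequence starting at i:
i:      1  2  3  4  5  6  7  8  9 10 11 12
a[i]:   6  7  4  9 10  1  8  3  2 11 12  5
inc:    1  2  1  3  4  1  3  2  2  5  6  3
dec:    4  4  3  4  4  1  3  2  1  2  2  1
Best peak at i=5 (value 10): inc=4, dec=4, length 4+4−1 = 7.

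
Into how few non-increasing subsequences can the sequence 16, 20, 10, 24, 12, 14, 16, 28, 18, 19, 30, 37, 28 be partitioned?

Place each on the leftmost legal pile:
16 → new pile 1 (tops now [16])
20 → new pile 2 (tops now [16, 20])
10 → pile 1 (tops now [10, 20])
24 → new pile 3 (tops now [10, 20, 24])
12 → pile 2 (tops now [10, 12, 24])
14 → pile 3 (tops now [10, 12, 14])
16 → new pile 4 (tops now [10, 12, 14, 16])
28 → new pile 5 (tops now [10, 12, 14, 16, 28])
18 → pile 5 (tops now [10, 12, 14, 16, 18])
19 → new pile 6 (tops now [10, 12, 14, 16, 18, 19])
30 → new pile 7 (tops now [10, 12, 14, 16, 18, 19, 30])
37 → new pile 8 (tops now [10, 12, 14, 16, 18, 19, 30, 37])
28 → pile 7 (tops now [10, 12, 14, 16, 18, 19, 28, 37])
Eight piles.

8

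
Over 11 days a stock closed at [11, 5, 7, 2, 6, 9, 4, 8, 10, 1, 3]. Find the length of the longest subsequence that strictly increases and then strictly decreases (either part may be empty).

inc[i] = longest strictly increasing subsequence ending at i; dec[i] = longest strictly decreasing subsequence starting at i:
i:      1  2  3  4  5  6  7  8  9 10 11
a[i]:  11  5  7  2  6  9  4  8 10  1  3
inc:    1  1  2  1  2  3  2  3  4  1  2
dec:    5  3  4  2  3  3  2  2  2  1  1
Best peak at i=1 (value 11): inc=1, dec=5, length 1+5−1 = 5.

5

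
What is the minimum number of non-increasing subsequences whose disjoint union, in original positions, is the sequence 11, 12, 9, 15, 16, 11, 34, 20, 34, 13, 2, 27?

6

The minimum number of non-increasing subsequences covering a sequence equals the length of its longest strictly increasing subsequence.
LIS length is 6 (e.g. 11, 12, 15, 16, 20, 34), so 6 piles are needed.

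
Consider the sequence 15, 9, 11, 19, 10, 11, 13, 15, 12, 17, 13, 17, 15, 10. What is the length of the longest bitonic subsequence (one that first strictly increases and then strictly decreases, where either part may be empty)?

inc[i] = longest strictly increasing subsequence ending at i; dec[i] = longest strictly decreasing subsequence starting at i:
i:      1  2  3  4  5  6  7  8  9 10 11 12 13 14
a[i]:  15  9 11 19 10 11 13 15 12 17 13 17 15 10
inc:    1  1  2  3  2  3  4  5  4  6  5  6  6  2
dec:    4  1  2  4  1  2  3  3  2  3  2  3  2  1
Best peak at i=10 (value 17): inc=6, dec=3, length 6+3−1 = 8.

8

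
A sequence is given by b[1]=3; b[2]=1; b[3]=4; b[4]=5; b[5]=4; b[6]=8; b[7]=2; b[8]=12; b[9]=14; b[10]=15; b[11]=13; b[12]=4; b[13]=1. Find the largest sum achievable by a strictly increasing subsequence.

Let S[i] be the best sum of a strictly increasing subsequence ending at i:
i:      1  2  3  4  5  6  7  8  9 10 11 12 13
b[i]:   3  1  4  5  4  8  2 12 14 15 13  4  1
S:      3  1  7 12  7 20  3 32 46 61 45  7  1
Maximum is 61 (e.g. 3 + 4 + 5 + 8 + 12 + 14 + 15).

61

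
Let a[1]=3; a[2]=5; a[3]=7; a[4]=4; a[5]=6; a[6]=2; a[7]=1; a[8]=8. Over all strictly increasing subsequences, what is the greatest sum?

23

Let S[i] be the best sum of a strictly increasing subsequence ending at i:
i:      1  2  3  4  5  6  7  8
a[i]:   3  5  7  4  6  2  1  8
S:      3  8 15  7 14  2  1 23
Maximum is 23 (e.g. 3 + 5 + 7 + 8).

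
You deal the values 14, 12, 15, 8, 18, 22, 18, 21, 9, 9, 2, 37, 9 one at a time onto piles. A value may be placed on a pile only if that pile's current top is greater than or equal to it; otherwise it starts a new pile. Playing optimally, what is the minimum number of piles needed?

Place each on the leftmost legal pile:
14 → new pile 1 (tops now [14])
12 → pile 1 (tops now [12])
15 → new pile 2 (tops now [12, 15])
8 → pile 1 (tops now [8, 15])
18 → new pile 3 (tops now [8, 15, 18])
22 → new pile 4 (tops now [8, 15, 18, 22])
18 → pile 3 (tops now [8, 15, 18, 22])
21 → pile 4 (tops now [8, 15, 18, 21])
9 → pile 2 (tops now [8, 9, 18, 21])
9 → pile 2 (tops now [8, 9, 18, 21])
2 → pile 1 (tops now [2, 9, 18, 21])
37 → new pile 5 (tops now [2, 9, 18, 21, 37])
9 → pile 2 (tops now [2, 9, 18, 21, 37])
Five piles.

5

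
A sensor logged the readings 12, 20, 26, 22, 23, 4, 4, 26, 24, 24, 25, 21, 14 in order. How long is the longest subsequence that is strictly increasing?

Track the smallest tail for each achievable length (strict):
12 → extends → [12]
20 → extends → [12, 20]
26 → extends → [12, 20, 26]
22 → replaces 26 → [12, 20, 22]
23 → extends → [12, 20, 22, 23]
4 → replaces 12 → [4, 20, 22, 23]
4 → already a tail → [4, 20, 22, 23]
26 → extends → [4, 20, 22, 23, 26]
24 → replaces 26 → [4, 20, 22, 23, 24]
24 → already a tail → [4, 20, 22, 23, 24]
25 → extends → [4, 20, 22, 23, 24, 25]
21 → replaces 22 → [4, 20, 21, 23, 24, 25]
14 → replaces 20 → [4, 14, 21, 23, 24, 25]
Six tails, so the longest strictly increasing subsequence has length 6 (e.g. 12, 20, 22, 23, 24, 25).

6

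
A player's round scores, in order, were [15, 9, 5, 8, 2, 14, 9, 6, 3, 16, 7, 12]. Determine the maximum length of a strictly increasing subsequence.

Let dp[i] be the length of the longest such subsequence ending at index i:
i:      1  2  3  4  5  6  7  8  9 10 11 12
a[i]:  15  9  5  8  2 14  9  6  3 16  7 12
dp:     1  1  1  2  1  3  3  2  2  4  3  4
Maximum dp value is 4.

4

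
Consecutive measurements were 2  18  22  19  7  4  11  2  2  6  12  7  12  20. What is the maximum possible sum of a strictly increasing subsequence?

59

Let S[i] be the best sum of a strictly increasing subsequence ending at i:
i:      1  2  3  4  5  6  7  8  9 10 11 12 13 14
a[i]:   2 18 22 19  7  4 11  2  2  6 12  7 12 20
S:      2 20 42 39  9  6 20  2  2 12 32 19 32 59
Maximum is 59 (e.g. 2 + 18 + 19 + 20).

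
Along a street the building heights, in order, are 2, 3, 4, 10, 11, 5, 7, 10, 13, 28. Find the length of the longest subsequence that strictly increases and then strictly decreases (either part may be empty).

inc[i] = longest strictly increasing subsequence ending at i; dec[i] = longest strictly decreasing subsequence starting at i:
i:      1  2  3  4  5  6  7  8  9 10
a[i]:   2  3  4 10 11  5  7 10 13 28
inc:    1  2  3  4  5  4  5  6  7  8
dec:    1  1  1  2  2  1  1  1  1  1
Best peak at i=10 (value 28): inc=8, dec=1, length 8+1−1 = 8.

8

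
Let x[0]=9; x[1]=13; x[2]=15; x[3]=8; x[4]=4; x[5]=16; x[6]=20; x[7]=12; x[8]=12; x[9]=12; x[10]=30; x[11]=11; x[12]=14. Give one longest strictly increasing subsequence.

9, 13, 15, 16, 20, 30

Patience tails give the LIS length; then backtrack through the dp parents:
9 → extends → [9]
13 → extends → [9, 13]
15 → extends → [9, 13, 15]
8 → replaces 9 → [8, 13, 15]
4 → replaces 8 → [4, 13, 15]
16 → extends → [4, 13, 15, 16]
20 → extends → [4, 13, 15, 16, 20]
12 → replaces 13 → [4, 12, 15, 16, 20]
12 → already a tail → [4, 12, 15, 16, 20]
12 → already a tail → [4, 12, 15, 16, 20]
30 → extends → [4, 12, 15, 16, 20, 30]
11 → replaces 12 → [4, 11, 15, 16, 20, 30]
14 → replaces 15 → [4, 11, 14, 16, 20, 30]
Length 6; one witness is 9, 13, 15, 16, 20, 30.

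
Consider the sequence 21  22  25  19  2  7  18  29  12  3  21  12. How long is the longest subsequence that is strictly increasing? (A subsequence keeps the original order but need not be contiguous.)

4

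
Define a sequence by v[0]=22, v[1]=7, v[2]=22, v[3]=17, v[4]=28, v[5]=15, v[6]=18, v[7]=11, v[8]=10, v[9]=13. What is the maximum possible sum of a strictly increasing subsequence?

Let S[i] be the best sum of a strictly increasing subsequence ending at i:
i:      0  1  2  3  4  5  6  7  8  9
v[i]:  22  7 22 17 28 15 18 11 10 13
S:     22  7 29 24 57 22 42 18 17 31
Maximum is 57 (e.g. 7 + 22 + 28).

57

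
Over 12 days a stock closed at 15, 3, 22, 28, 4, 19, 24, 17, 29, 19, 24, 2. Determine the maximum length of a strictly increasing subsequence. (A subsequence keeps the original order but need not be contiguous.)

5

Let dp[i] be the length of the longest such subsequence ending at index i:
i:      1  2  3  4  5  6  7  8  9 10 11 12
a[i]:  15  3 22 28  4 19 24 17 29 19 24  2
dp:     1  1  2  3  2  3  4  3  5  4  5  1
Maximum dp value is 5.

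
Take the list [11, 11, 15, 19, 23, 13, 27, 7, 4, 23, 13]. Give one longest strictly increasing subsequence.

Patience tails give the LIS length; then backtrack through the dp parents:
11 → extends → [11]
11 → already a tail → [11]
15 → extends → [11, 15]
19 → extends → [11, 15, 19]
23 → extends → [11, 15, 19, 23]
13 → replaces 15 → [11, 13, 19, 23]
27 → extends → [11, 13, 19, 23, 27]
7 → replaces 11 → [7, 13, 19, 23, 27]
4 → replaces 7 → [4, 13, 19, 23, 27]
23 → already a tail → [4, 13, 19, 23, 27]
13 → already a tail → [4, 13, 19, 23, 27]
Length 5; one witness is 11, 15, 19, 23, 27.

11, 15, 19, 23, 27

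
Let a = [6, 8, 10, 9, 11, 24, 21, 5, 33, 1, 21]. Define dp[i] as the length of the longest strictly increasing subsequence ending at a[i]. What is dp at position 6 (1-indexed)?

5

dp[i] = 1 + max{dp[j] : j<i, a[j]<a[i]} (or 1 if no such j):
i:      1  2  3  4  5  6  7  8  9 10 11
a[i]:   6  8 10  9 11 24 21  5 33  1 21
dp:     1  2  3  3  4  5  5  1  6  1  5
At index 6 the value is 5.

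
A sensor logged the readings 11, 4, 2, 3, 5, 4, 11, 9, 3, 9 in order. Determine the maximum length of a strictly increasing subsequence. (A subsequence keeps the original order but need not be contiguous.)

4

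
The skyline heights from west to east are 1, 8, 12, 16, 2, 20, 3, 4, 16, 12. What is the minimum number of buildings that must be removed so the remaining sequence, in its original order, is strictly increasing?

Fewest deletions = n − (longest strictly increasing subsequence).
Patience tails:
1 → extends → [1]
8 → extends → [1, 8]
12 → extends → [1, 8, 12]
16 → extends → [1, 8, 12, 16]
2 → replaces 8 → [1, 2, 12, 16]
20 → extends → [1, 2, 12, 16, 20]
3 → replaces 12 → [1, 2, 3, 16, 20]
4 → replaces 16 → [1, 2, 3, 4, 20]
16 → replaces 20 → [1, 2, 3, 4, 16]
12 → replaces 16 → [1, 2, 3, 4, 12]
Longest strictly increasing subsequence has length 5, so deletions = 10 − 5 = 5.

5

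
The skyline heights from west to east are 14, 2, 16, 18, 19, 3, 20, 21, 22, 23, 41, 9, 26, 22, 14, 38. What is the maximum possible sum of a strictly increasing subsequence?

217

Let S[i] be the best sum of a strictly increasing subsequence ending at i:
i:       1   2   3   4   5   6   7   8   9  10  11  12  13  14  15  16
a[i]:   14   2  16  18  19   3  20  21  22  23  41   9  26  22  14  38
S:      14   2  30  48  67   5  87 108 130 153 194  14 179 130  28 217
Maximum is 217 (e.g. 14 + 16 + 18 + 19 + 20 + 21 + 22 + 23 + 26 + 38).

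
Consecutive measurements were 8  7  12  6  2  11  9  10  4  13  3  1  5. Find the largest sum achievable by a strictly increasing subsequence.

40

Let S[i] be the best sum of a strictly increasing subsequence ending at i:
i:      1  2  3  4  5  6  7  8  9 10 11 12 13
a[i]:   8  7 12  6  2 11  9 10  4 13  3  1  5
S:      8  7 20  6  2 19 17 27  6 40  5  1 11
Maximum is 40 (e.g. 8 + 9 + 10 + 13).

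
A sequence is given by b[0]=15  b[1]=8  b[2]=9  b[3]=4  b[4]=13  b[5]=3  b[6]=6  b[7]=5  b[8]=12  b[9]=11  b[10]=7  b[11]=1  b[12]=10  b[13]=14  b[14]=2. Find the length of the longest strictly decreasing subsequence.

6

Let dp[i] be the longest strictly decreasing subsequence ending at i:
i:      0  1  2  3  4  5  6  7  8  9 10 11 12 13 14
b[i]:  15  8  9  4 13  3  6  5 12 11  7  1 10 14  2
dp:     1  2  2  3  2  4  3  4  3  4  5  6  5  2  6
Maximum is 6.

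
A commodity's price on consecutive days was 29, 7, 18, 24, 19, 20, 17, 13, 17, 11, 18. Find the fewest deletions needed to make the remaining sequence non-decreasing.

7

Fewest deletions = n − (longest non-decreasing subsequence).
Patience tails:
29 → extends → [29]
7 → replaces 29 → [7]
18 → extends → [7, 18]
24 → extends → [7, 18, 24]
19 → replaces 24 → [7, 18, 19]
20 → extends → [7, 18, 19, 20]
17 → replaces 18 → [7, 17, 19, 20]
13 → replaces 17 → [7, 13, 19, 20]
17 → replaces 19 → [7, 13, 17, 20]
11 → replaces 13 → [7, 11, 17, 20]
18 → replaces 20 → [7, 11, 17, 18]
Longest non-decreasing subsequence has length 4, so deletions = 11 − 4 = 7.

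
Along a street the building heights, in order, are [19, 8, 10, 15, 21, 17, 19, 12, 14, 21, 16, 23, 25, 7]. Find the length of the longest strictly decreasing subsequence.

Let dp[i] be the longest strictly decreasing subsequence ending at i:
i:      1  2  3  4  5  6  7  8  9 10 11 12 13 14
a[i]:  19  8 10 15 21 17 19 12 14 21 16 23 25  7
dp:     1  2  2  2  1  2  2  3  3  1  3  1  1  4
Maximum is 4.

4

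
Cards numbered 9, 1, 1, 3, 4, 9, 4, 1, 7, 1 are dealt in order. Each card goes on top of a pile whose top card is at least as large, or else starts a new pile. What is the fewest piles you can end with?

4

Place each on the leftmost legal pile:
9 → new pile 1 (tops now [9])
1 → pile 1 (tops now [1])
1 → pile 1 (tops now [1])
3 → new pile 2 (tops now [1, 3])
4 → new pile 3 (tops now [1, 3, 4])
9 → new pile 4 (tops now [1, 3, 4, 9])
4 → pile 3 (tops now [1, 3, 4, 9])
1 → pile 1 (tops now [1, 3, 4, 9])
7 → pile 4 (tops now [1, 3, 4, 7])
1 → pile 1 (tops now [1, 3, 4, 7])
Four piles.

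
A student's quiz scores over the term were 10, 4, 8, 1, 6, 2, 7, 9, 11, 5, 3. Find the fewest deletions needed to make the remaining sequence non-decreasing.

Fewest deletions = n − (longest non-decreasing subsequence).
i:      1  2  3  4  5  6  7  8  9 10 11
a[i]:  10  4  8  1  6  2  7  9 11  5  3
dp:     1  1  2  1  2  2  3  4  5  3  3
max dp = 5, so deletions = 11 − 5 = 6.

6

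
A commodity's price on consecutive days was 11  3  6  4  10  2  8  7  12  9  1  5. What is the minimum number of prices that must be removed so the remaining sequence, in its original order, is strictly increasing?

Fewest deletions = n − (longest strictly increasing subsequence).
i:      1  2  3  4  5  6  7  8  9 10 11 12
a[i]:  11  3  6  4 10  2  8  7 12  9  1  5
dp:     1  1  2  2  3  1  3  3  4  4  1  3
max dp = 4, so deletions = 12 − 4 = 8.

8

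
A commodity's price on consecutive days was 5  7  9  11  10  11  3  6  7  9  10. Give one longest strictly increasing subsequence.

Patience tails give the LIS length; then backtrack through the dp parents:
5 → extends → [5]
7 → extends → [5, 7]
9 → extends → [5, 7, 9]
11 → extends → [5, 7, 9, 11]
10 → replaces 11 → [5, 7, 9, 10]
11 → extends → [5, 7, 9, 10, 11]
3 → replaces 5 → [3, 7, 9, 10, 11]
6 → replaces 7 → [3, 6, 9, 10, 11]
7 → replaces 9 → [3, 6, 7, 10, 11]
9 → replaces 10 → [3, 6, 7, 9, 11]
10 → replaces 11 → [3, 6, 7, 9, 10]
Length 5; one witness is 5, 7, 9, 10, 11.

5, 7, 9, 10, 11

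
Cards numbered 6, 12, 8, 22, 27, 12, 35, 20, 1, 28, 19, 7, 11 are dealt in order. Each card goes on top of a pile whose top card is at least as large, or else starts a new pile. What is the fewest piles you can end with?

5

The minimum number of non-increasing subsequences covering a sequence equals the length of its longest strictly increasing subsequence.
LIS length is 5 (e.g. 6, 12, 22, 27, 35), so 5 piles are needed.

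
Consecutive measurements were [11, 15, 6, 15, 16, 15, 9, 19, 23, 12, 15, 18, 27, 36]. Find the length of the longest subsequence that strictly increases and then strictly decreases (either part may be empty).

7

inc[i] = longest strictly increasing subsequence ending at i; dec[i] = longest strictly decreasing subsequence starting at i:
i:      1  2  3  4  5  6  7  8  9 10 11 12 13 14
a[i]:  11 15  6 15 16 15  9 19 23 12 15 18 27 36
inc:    1  2  1  2  3  2  2  4  5  3  4  5  6  7
dec:    2  2  1  2  3  2  1  2  2  1  1  1  1  1
Best peak at i=14 (value 36): inc=7, dec=1, length 7+1−1 = 7.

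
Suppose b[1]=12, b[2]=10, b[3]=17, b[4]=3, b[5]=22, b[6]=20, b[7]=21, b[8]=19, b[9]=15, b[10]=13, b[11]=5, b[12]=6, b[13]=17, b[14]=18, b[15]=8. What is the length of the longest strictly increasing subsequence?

5

Let dp[i] be the length of the longest such subsequence ending at index i:
i:      1  2  3  4  5  6  7  8  9 10 11 12 13 14 15
b[i]:  12 10 17  3 22 20 21 19 15 13  5  6 17 18  8
dp:     1  1  2  1  3  3  4  3  2  2  2  3  4  5  4
Maximum dp value is 5.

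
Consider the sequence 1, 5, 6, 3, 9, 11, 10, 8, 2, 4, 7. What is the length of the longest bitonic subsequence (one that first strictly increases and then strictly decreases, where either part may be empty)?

8

inc[i] = longest strictly increasing subsequence ending at i; dec[i] = longest strictly decreasing subsequence starting at i:
i:      1  2  3  4  5  6  7  8  9 10 11
a[i]:   1  5  6  3  9 11 10  8  2  4  7
inc:    1  2  3  2  4  5  5  4  2  3  4
dec:    1  3  3  2  3  4  3  2  1  1  1
Best peak at i=6 (value 11): inc=5, dec=4, length 5+4−1 = 8.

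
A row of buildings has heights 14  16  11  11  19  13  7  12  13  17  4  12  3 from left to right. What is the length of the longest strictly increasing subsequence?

Track the smallest tail for each achievable length (strict):
14 → extends → [14]
16 → extends → [14, 16]
11 → replaces 14 → [11, 16]
11 → already a tail → [11, 16]
19 → extends → [11, 16, 19]
13 → replaces 16 → [11, 13, 19]
7 → replaces 11 → [7, 13, 19]
12 → replaces 13 → [7, 12, 19]
13 → replaces 19 → [7, 12, 13]
17 → extends → [7, 12, 13, 17]
4 → replaces 7 → [4, 12, 13, 17]
12 → already a tail → [4, 12, 13, 17]
3 → replaces 4 → [3, 12, 13, 17]
Four tails, so the longest strictly increasing subsequence has length 4 (e.g. 11, 12, 13, 17).

4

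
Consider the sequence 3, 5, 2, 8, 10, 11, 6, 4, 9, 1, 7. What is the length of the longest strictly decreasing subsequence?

Let dp[i] be the longest strictly decreasing subsequence ending at i:
i:      1  2  3  4  5  6  7  8  9 10 11
a[i]:   3  5  2  8 10 11  6  4  9  1  7
dp:     1  1  2  1  1  1  2  3  2  4  3
Maximum is 4.

4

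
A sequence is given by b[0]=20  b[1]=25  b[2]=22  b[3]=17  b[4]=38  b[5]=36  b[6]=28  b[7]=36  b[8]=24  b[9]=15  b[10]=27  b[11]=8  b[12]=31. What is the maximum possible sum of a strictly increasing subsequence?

124

Let S[i] be the best sum of a strictly increasing subsequence ending at i:
i:       0   1   2   3   4   5   6   7   8   9  10  11  12
b[i]:   20  25  22  17  38  36  28  36  24  15  27   8  31
S:      20  45  42  17  83  81  73 109  66  15  93   8 124
Maximum is 124 (e.g. 20 + 22 + 24 + 27 + 31).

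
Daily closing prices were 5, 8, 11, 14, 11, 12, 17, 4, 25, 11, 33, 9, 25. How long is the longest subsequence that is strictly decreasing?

Negate each value so 'decreasing' becomes 'increasing', then run patience tails on the negated sequence:
-5 → extends → [-5]
-8 → replaces -5 → [-8]
-11 → replaces -8 → [-11]
-14 → replaces -11 → [-14]
-11 → extends → [-14, -11]
-12 → replaces -11 → [-14, -12]
-17 → replaces -14 → [-17, -12]
-4 → extends → [-17, -12, -4]
-25 → replaces -17 → [-25, -12, -4]
-11 → replaces -4 → [-25, -12, -11]
-33 → replaces -25 → [-33, -12, -11]
-9 → extends → [-33, -12, -11, -9]
-25 → replaces -12 → [-33, -25, -11, -9]
Four tails, so the longest strictly decreasing subsequence of the original has length 4.

4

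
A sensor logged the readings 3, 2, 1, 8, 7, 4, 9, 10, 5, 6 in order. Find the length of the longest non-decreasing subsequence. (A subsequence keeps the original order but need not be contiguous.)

Track the smallest tail for each achievable length (allowing ties):
3 → extends → [3]
2 → replaces 3 → [2]
1 → replaces 2 → [1]
8 → extends → [1, 8]
7 → replaces 8 → [1, 7]
4 → replaces 7 → [1, 4]
9 → extends → [1, 4, 9]
10 → extends → [1, 4, 9, 10]
5 → replaces 9 → [1, 4, 5, 10]
6 → replaces 10 → [1, 4, 5, 6]
Four tails, so the longest non-decreasing subsequence has length 4 (e.g. 3, 8, 9, 10).

4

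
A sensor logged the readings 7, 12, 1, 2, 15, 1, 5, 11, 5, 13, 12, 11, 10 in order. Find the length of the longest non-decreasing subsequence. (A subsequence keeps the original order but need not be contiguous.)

Track the smallest tail for each achievable length (allowing ties):
7 → extends → [7]
12 → extends → [7, 12]
1 → replaces 7 → [1, 12]
2 → replaces 12 → [1, 2]
15 → extends → [1, 2, 15]
1 → replaces 2 → [1, 1, 15]
5 → replaces 15 → [1, 1, 5]
11 → extends → [1, 1, 5, 11]
5 → replaces 11 → [1, 1, 5, 5]
13 → extends → [1, 1, 5, 5, 13]
12 → replaces 13 → [1, 1, 5, 5, 12]
11 → replaces 12 → [1, 1, 5, 5, 11]
10 → replaces 11 → [1, 1, 5, 5, 10]
Five tails, so the longest non-decreasing subsequence has length 5 (e.g. 1, 2, 5, 11, 13).

5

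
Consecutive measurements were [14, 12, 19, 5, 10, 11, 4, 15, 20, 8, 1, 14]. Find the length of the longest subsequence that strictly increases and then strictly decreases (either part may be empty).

inc[i] = longest strictly increasing subsequence ending at i; dec[i] = longest strictly decreasing subsequence starting at i:
i:      1  2  3  4  5  6  7  8  9 10 11 12
a[i]:  14 12 19  5 10 11  4 15 20  8  1 14
inc:    1  1  2  1  2  3  1  4  5  2  1  4
dec:    5  4  4  3  3  3  2  3  3  2  1  1
Best peak at i=9 (value 20): inc=5, dec=3, length 5+3−1 = 7.

7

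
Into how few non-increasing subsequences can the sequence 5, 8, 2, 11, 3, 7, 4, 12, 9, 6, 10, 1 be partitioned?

5

Place each on the leftmost legal pile:
5 → new pile 1 (tops now [5])
8 → new pile 2 (tops now [5, 8])
2 → pile 1 (tops now [2, 8])
11 → new pile 3 (tops now [2, 8, 11])
3 → pile 2 (tops now [2, 3, 11])
7 → pile 3 (tops now [2, 3, 7])
4 → pile 3 (tops now [2, 3, 4])
12 → new pile 4 (tops now [2, 3, 4, 12])
9 → pile 4 (tops now [2, 3, 4, 9])
6 → pile 4 (tops now [2, 3, 4, 6])
10 → new pile 5 (tops now [2, 3, 4, 6, 10])
1 → pile 1 (tops now [1, 3, 4, 6, 10])
Five piles.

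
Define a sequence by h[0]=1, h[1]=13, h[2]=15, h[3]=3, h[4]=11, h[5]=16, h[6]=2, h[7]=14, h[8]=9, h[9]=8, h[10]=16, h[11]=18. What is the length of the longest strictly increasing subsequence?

Let dp[i] be the length of the longest such subsequence ending at index i:
i:      0  1  2  3  4  5  6  7  8  9 10 11
h[i]:   1 13 15  3 11 16  2 14  9  8 16 18
dp:     1  2  3  2  3  4  2  4  3  3  5  6
Maximum dp value is 6.

6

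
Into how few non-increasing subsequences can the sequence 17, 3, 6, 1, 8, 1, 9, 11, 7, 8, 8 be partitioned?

5

Place each on the leftmost legal pile:
17 → new pile 1 (tops now [17])
3 → pile 1 (tops now [3])
6 → new pile 2 (tops now [3, 6])
1 → pile 1 (tops now [1, 6])
8 → new pile 3 (tops now [1, 6, 8])
1 → pile 1 (tops now [1, 6, 8])
9 → new pile 4 (tops now [1, 6, 8, 9])
11 → new pile 5 (tops now [1, 6, 8, 9, 11])
7 → pile 3 (tops now [1, 6, 7, 9, 11])
8 → pile 4 (tops now [1, 6, 7, 8, 11])
8 → pile 4 (tops now [1, 6, 7, 8, 11])
Five piles.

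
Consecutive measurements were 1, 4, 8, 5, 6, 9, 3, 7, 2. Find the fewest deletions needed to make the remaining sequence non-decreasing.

4

Fewest deletions = n − (longest non-decreasing subsequence).
Patience tails:
1 → extends → [1]
4 → extends → [1, 4]
8 → extends → [1, 4, 8]
5 → replaces 8 → [1, 4, 5]
6 → extends → [1, 4, 5, 6]
9 → extends → [1, 4, 5, 6, 9]
3 → replaces 4 → [1, 3, 5, 6, 9]
7 → replaces 9 → [1, 3, 5, 6, 7]
2 → replaces 3 → [1, 2, 5, 6, 7]
Longest non-decreasing subsequence has length 5, so deletions = 9 − 5 = 4.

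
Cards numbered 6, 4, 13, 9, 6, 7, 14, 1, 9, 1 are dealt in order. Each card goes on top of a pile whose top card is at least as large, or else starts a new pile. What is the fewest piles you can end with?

The minimum number of non-increasing subsequences covering a sequence equals the length of its longest strictly increasing subsequence.
LIS length is 4 (e.g. 4, 6, 7, 14), so 4 piles are needed.

4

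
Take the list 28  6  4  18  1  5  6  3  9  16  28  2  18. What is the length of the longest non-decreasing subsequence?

6

Let dp[i] be the length of the longest such subsequence ending at index i:
i:      1  2  3  4  5  6  7  8  9 10 11 12 13
a[i]:  28  6  4 18  1  5  6  3  9 16 28  2 18
dp:     1  1  1  2  1  2  3  2  4  5  6  2  6
Maximum dp value is 6.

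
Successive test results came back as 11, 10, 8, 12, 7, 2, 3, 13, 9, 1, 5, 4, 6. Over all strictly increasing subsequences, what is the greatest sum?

Let S[i] be the best sum of a strictly increasing subsequence ending at i:
i:      1  2  3  4  5  6  7  8  9 10 11 12 13
a[i]:  11 10  8 12  7  2  3 13  9  1  5  4  6
S:     11 10  8 23  7  2  5 36 17  1 10  9 16
Maximum is 36 (e.g. 11 + 12 + 13).

36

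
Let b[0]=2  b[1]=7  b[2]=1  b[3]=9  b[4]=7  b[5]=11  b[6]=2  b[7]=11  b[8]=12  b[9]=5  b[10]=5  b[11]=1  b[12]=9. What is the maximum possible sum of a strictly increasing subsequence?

41

Let S[i] be the best sum of a strictly increasing subsequence ending at i:
i:      0  1  2  3  4  5  6  7  8  9 10 11 12
b[i]:   2  7  1  9  7 11  2 11 12  5  5  1  9
S:      2  9  1 18  9 29  3 29 41  8  8  1 18
Maximum is 41 (e.g. 2 + 7 + 9 + 11 + 12).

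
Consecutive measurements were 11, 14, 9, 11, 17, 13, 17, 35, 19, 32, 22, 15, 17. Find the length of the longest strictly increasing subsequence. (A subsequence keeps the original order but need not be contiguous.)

6

Track the smallest tail for each achievable length (strict):
11 → extends → [11]
14 → extends → [11, 14]
9 → replaces 11 → [9, 14]
11 → replaces 14 → [9, 11]
17 → extends → [9, 11, 17]
13 → replaces 17 → [9, 11, 13]
17 → extends → [9, 11, 13, 17]
35 → extends → [9, 11, 13, 17, 35]
19 → replaces 35 → [9, 11, 13, 17, 19]
32 → extends → [9, 11, 13, 17, 19, 32]
22 → replaces 32 → [9, 11, 13, 17, 19, 22]
15 → replaces 17 → [9, 11, 13, 15, 19, 22]
17 → replaces 19 → [9, 11, 13, 15, 17, 22]
Six tails, so the longest strictly increasing subsequence has length 6 (e.g. 9, 11, 13, 17, 19, 32).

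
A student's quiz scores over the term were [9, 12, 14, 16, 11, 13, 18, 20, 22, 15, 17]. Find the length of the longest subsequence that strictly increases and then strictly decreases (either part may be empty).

8

inc[i] = longest strictly increasing subsequence ending at i; dec[i] = longest strictly decreasing subsequence starting at i:
i:      1  2  3  4  5  6  7  8  9 10 11
a[i]:   9 12 14 16 11 13 18 20 22 15 17
inc:    1  2  3  4  2  3  5  6  7  4  5
dec:    1  2  2  2  1  1  2  2  2  1  1
Best peak at i=9 (value 22): inc=7, dec=2, length 7+2−1 = 8.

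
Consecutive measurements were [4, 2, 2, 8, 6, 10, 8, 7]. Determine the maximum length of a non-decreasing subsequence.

4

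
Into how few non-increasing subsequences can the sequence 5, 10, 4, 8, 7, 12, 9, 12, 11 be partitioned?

4

Place each on the leftmost legal pile:
5 → new pile 1 (tops now [5])
10 → new pile 2 (tops now [5, 10])
4 → pile 1 (tops now [4, 10])
8 → pile 2 (tops now [4, 8])
7 → pile 2 (tops now [4, 7])
12 → new pile 3 (tops now [4, 7, 12])
9 → pile 3 (tops now [4, 7, 9])
12 → new pile 4 (tops now [4, 7, 9, 12])
11 → pile 4 (tops now [4, 7, 9, 11])
Four piles.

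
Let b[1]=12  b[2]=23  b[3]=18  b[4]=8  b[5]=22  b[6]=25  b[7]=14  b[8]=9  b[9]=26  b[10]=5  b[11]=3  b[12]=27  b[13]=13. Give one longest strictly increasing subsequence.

12, 18, 22, 25, 26, 27

Patience tails give the LIS length; then backtrack through the dp parents:
12 → extends → [12]
23 → extends → [12, 23]
18 → replaces 23 → [12, 18]
8 → replaces 12 → [8, 18]
22 → extends → [8, 18, 22]
25 → extends → [8, 18, 22, 25]
14 → replaces 18 → [8, 14, 22, 25]
9 → replaces 14 → [8, 9, 22, 25]
26 → extends → [8, 9, 22, 25, 26]
5 → replaces 8 → [5, 9, 22, 25, 26]
3 → replaces 5 → [3, 9, 22, 25, 26]
27 → extends → [3, 9, 22, 25, 26, 27]
13 → replaces 22 → [3, 9, 13, 25, 26, 27]
Length 6; one witness is 12, 18, 22, 25, 26, 27.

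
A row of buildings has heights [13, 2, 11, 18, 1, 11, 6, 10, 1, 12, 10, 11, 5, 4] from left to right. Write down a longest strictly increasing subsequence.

2, 6, 10, 12

Patience tails give the LIS length; then backtrack through the dp parents:
13 → extends → [13]
2 → replaces 13 → [2]
11 → extends → [2, 11]
18 → extends → [2, 11, 18]
1 → replaces 2 → [1, 11, 18]
11 → already a tail → [1, 11, 18]
6 → replaces 11 → [1, 6, 18]
10 → replaces 18 → [1, 6, 10]
1 → already a tail → [1, 6, 10]
12 → extends → [1, 6, 10, 12]
10 → already a tail → [1, 6, 10, 12]
11 → replaces 12 → [1, 6, 10, 11]
5 → replaces 6 → [1, 5, 10, 11]
4 → replaces 5 → [1, 4, 10, 11]
Length 4; one witness is 2, 6, 10, 12.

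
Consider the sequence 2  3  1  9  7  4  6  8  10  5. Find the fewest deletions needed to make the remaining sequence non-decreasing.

4

Fewest deletions = n − (longest non-decreasing subsequence).
Patience tails:
2 → extends → [2]
3 → extends → [2, 3]
1 → replaces 2 → [1, 3]
9 → extends → [1, 3, 9]
7 → replaces 9 → [1, 3, 7]
4 → replaces 7 → [1, 3, 4]
6 → extends → [1, 3, 4, 6]
8 → extends → [1, 3, 4, 6, 8]
10 → extends → [1, 3, 4, 6, 8, 10]
5 → replaces 6 → [1, 3, 4, 5, 8, 10]
Longest non-decreasing subsequence has length 6, so deletions = 10 − 6 = 4.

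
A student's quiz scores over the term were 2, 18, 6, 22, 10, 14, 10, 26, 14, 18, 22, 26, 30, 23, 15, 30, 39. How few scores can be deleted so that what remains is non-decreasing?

6

Fewest deletions = n − (longest non-decreasing subsequence).
i:      1  2  3  4  5  6  7  8  9 10 11 12 13 14 15 16 17
a[i]:   2 18  6 22 10 14 10 26 14 18 22 26 30 23 15 30 39
dp:     1  2  2  3  3  4  4  5  5  6  7  8  9  8  6 10 11
max dp = 11, so deletions = 17 − 11 = 6.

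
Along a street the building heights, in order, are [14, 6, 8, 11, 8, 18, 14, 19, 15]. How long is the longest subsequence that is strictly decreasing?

3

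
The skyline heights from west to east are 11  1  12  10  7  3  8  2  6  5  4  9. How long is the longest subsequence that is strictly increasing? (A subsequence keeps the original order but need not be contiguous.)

4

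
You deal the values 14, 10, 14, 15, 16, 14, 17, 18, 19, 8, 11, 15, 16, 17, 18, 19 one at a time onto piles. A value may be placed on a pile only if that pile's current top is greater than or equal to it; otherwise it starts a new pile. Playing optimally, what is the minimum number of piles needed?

7

Place each on the leftmost legal pile:
14 → new pile 1 (tops now [14])
10 → pile 1 (tops now [10])
14 → new pile 2 (tops now [10, 14])
15 → new pile 3 (tops now [10, 14, 15])
16 → new pile 4 (tops now [10, 14, 15, 16])
14 → pile 2 (tops now [10, 14, 15, 16])
17 → new pile 5 (tops now [10, 14, 15, 16, 17])
18 → new pile 6 (tops now [10, 14, 15, 16, 17, 18])
19 → new pile 7 (tops now [10, 14, 15, 16, 17, 18, 19])
8 → pile 1 (tops now [8, 14, 15, 16, 17, 18, 19])
11 → pile 2 (tops now [8, 11, 15, 16, 17, 18, 19])
15 → pile 3 (tops now [8, 11, 15, 16, 17, 18, 19])
16 → pile 4 (tops now [8, 11, 15, 16, 17, 18, 19])
17 → pile 5 (tops now [8, 11, 15, 16, 17, 18, 19])
18 → pile 6 (tops now [8, 11, 15, 16, 17, 18, 19])
19 → pile 7 (tops now [8, 11, 15, 16, 17, 18, 19])
Seven piles.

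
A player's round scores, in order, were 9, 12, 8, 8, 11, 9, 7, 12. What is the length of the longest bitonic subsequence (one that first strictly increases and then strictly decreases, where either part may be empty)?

inc[i] = longest strictly increasing subsequence ending at i; dec[i] = longest strictly decreasing subsequence starting at i:
i:      1  2  3  4  5  6  7  8
a[i]:   9 12  8  8 11  9  7 12
inc:    1  2  1  1  2  2  1  3
dec:    3  4  2  2  3  2  1  1
Best peak at i=2 (value 12): inc=2, dec=4, length 2+4−1 = 5.

5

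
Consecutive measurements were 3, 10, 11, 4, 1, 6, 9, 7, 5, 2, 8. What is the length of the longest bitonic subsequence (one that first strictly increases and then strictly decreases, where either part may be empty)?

7

inc[i] = longest strictly increasing subsequence ending at i; dec[i] = longest strictly decreasing subsequence starting at i:
i:      1  2  3  4  5  6  7  8  9 10 11
a[i]:   3 10 11  4  1  6  9  7  5  2  8
inc:    1  2  3  2  1  3  4  4  3  2  5
dec:    2  5  5  2  1  3  4  3  2  1  1
Best peak at i=3 (value 11): inc=3, dec=5, length 3+5−1 = 7.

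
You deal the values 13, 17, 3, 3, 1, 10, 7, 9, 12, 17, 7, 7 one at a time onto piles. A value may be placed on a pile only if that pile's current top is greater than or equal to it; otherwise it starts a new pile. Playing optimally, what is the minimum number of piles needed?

5

The minimum number of non-increasing subsequences covering a sequence equals the length of its longest strictly increasing subsequence.
LIS length is 5 (e.g. 3, 7, 9, 12, 17), so 5 piles are needed.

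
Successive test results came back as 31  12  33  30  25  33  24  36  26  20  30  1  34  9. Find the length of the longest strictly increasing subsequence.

Track the smallest tail for each achievable length (strict):
31 → extends → [31]
12 → replaces 31 → [12]
33 → extends → [12, 33]
30 → replaces 33 → [12, 30]
25 → replaces 30 → [12, 25]
33 → extends → [12, 25, 33]
24 → replaces 25 → [12, 24, 33]
36 → extends → [12, 24, 33, 36]
26 → replaces 33 → [12, 24, 26, 36]
20 → replaces 24 → [12, 20, 26, 36]
30 → replaces 36 → [12, 20, 26, 30]
1 → replaces 12 → [1, 20, 26, 30]
34 → extends → [1, 20, 26, 30, 34]
9 → replaces 20 → [1, 9, 26, 30, 34]
Five tails, so the longest strictly increasing subsequence has length 5 (e.g. 12, 25, 26, 30, 34).

5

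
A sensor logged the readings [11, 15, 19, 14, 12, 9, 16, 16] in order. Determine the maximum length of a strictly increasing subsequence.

Track the smallest tail for each achievable length (strict):
11 → extends → [11]
15 → extends → [11, 15]
19 → extends → [11, 15, 19]
14 → replaces 15 → [11, 14, 19]
12 → replaces 14 → [11, 12, 19]
9 → replaces 11 → [9, 12, 19]
16 → replaces 19 → [9, 12, 16]
16 → already a tail → [9, 12, 16]
Three tails, so the longest strictly increasing subsequence has length 3 (e.g. 11, 15, 19).

3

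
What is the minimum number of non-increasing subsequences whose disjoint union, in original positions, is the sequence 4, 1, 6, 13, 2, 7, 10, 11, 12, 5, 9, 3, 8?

The minimum number of non-increasing subsequences covering a sequence equals the length of its longest strictly increasing subsequence.
LIS length is 6 (e.g. 4, 6, 7, 10, 11, 12), so 6 piles are needed.

6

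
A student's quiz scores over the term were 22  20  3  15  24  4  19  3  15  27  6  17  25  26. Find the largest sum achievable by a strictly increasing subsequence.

97

Let S[i] be the best sum of a strictly increasing subsequence ending at i:
i:      1  2  3  4  5  6  7  8  9 10 11 12 13 14
a[i]:  22 20  3 15 24  4 19  3 15 27  6 17 25 26
S:     22 20  3 18 46  7 37  3 22 73 13 39 71 97
Maximum is 97 (e.g. 22 + 24 + 25 + 26).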